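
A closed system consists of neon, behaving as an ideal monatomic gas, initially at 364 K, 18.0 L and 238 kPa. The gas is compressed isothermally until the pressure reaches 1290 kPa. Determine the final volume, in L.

Isothermal: T stays 364 K; PV = const ⇒ V₂ = 3.32 L, P₂ = 1290 kPa.

3.32 L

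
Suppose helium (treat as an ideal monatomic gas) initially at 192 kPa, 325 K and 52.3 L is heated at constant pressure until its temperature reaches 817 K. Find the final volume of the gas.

Isobaric: P stays 192 kPa; V/T = const ⇒ T₂ = 817 K, V₂ = 131 L.

131 L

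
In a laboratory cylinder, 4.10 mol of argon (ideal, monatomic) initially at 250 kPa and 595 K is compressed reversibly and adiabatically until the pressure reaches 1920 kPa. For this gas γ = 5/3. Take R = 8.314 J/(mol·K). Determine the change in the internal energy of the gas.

V₁ = nRT₁/P₁ = 4.10×8.314×595/250 = 81.1 L.
Adiabatic: T₂/T₁ = (P₂/P₁)^((γ−1)/γ) ⇒ T₂ = 595×(7.68)^0.400 = 1340 K; V₂ = 23.9 L.
For an ideal gas ΔU = nCvΔT with Cv = (3/2)R = 12.5 J/(mol·K).
ΔU = 4.10×12.5×(1340−595) = 38300 J.

38300 J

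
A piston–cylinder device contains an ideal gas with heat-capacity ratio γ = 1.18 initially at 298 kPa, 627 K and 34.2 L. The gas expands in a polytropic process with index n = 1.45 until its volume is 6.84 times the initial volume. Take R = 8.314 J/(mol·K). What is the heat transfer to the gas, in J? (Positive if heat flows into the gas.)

-19700 J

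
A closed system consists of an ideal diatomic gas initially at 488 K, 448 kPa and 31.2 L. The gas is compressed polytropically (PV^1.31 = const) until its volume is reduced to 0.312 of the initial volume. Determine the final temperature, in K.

700 K

Polytropic n=1.31: T₂ = T₁(V₁/V₂)^(n−1) = 488×(3.21)^0.31 = 700 K; P₂ = P₁(V₁/V₂)^n = 2060 kPa.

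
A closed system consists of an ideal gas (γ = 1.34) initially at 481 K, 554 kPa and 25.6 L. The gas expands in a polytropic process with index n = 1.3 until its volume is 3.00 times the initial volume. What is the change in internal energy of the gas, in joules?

n = P₁V₁/(RT₁) = 554×25.6/(8.314×481) = 3.55 mol.
Polytropic n=1.3: T₂ = T₁(V₁/V₂)^(n−1) = 481×(0.333)^0.30 = 346 K; P₂ = P₁(V₁/V₂)^n = 133 kPa.
For an ideal gas ΔU = nCvΔT with Cv = R/(γ−1) = 24.5 J/(mol·K).
ΔU = 3.55×24.5×(346−481) = -11700 J.

-11700 J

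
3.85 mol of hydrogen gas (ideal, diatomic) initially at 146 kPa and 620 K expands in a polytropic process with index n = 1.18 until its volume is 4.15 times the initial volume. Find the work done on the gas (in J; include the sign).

V₁ = nRT₁/P₁ = 3.85×8.314×620/146 = 136 L.
Polytropic n=1.18: T₂ = T₁(V₁/V₂)^(n−1) = 620×(0.241)^0.18 = 480 K; P₂ = P₁(V₁/V₂)^n = 27.2 kPa.
W = (P₁V₁−P₂V₂)/(n−1) = (146×136−27.2×564)/0.18 = 24900 J.
Work done on the gas = −W_by = -24900 J.

-24900 J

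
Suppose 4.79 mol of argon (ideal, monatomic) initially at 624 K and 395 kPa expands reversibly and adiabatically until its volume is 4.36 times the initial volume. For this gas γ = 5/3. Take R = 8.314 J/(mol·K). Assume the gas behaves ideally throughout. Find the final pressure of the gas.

33.9 kPa

V₁ = nRT₁/P₁ = 4.79×8.314×624/395 = 62.9 L.
Adiabatic: TV^(γ−1) = const ⇒ T₂ = 624×(0.229)^0.667 = 234 K; PV^γ = const ⇒ P₂ = 33.9 kPa.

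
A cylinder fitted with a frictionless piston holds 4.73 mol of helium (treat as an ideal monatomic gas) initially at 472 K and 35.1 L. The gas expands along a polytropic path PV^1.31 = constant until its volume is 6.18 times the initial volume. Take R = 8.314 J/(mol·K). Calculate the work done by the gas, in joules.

P₁ = nRT₁/V₁ = 4.73×8.314×472/35.1 = 529 kPa.
Polytropic n=1.31: T₂ = T₁(V₁/V₂)^(n−1) = 472×(0.162)^0.31 = 268 K; P₂ = P₁(V₁/V₂)^n = 48.7 kPa.
W = (P₁V₁−P₂V₂)/(n−1) = (529×35.1−48.7×217)/0.31 = 25800 J.

25800 J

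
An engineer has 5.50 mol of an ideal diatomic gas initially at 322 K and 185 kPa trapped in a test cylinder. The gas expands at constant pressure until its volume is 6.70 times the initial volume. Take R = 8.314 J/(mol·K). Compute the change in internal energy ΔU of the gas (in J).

V₁ = nRT₁/P₁ = 5.50×8.314×322/185 = 79.6 L.
Isobaric: P stays 185 kPa; V/T = const ⇒ T₂ = 2160 K, V₂ = 533 L.
For an ideal gas ΔU = nCvΔT with Cv = (5/2)R = 20.8 J/(mol·K).
ΔU = 5.50×20.8×(2160−322) = 210000 J.

210000 J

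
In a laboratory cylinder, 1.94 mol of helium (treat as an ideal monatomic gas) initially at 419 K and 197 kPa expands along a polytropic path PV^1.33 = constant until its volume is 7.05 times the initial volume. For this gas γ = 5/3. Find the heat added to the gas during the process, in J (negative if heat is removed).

V₁ = nRT₁/P₁ = 1.94×8.314×419/197 = 34.3 L.
Polytropic n=1.33: T₂ = T₁(V₁/V₂)^(n−1) = 419×(0.142)^0.33 = 220 K; P₂ = P₁(V₁/V₂)^n = 14.7 kPa.
W = (P₁V₁−P₂V₂)/(n−1) = (197×34.3−14.7×242)/0.33 = 9730 J.
ΔU = nCvΔT = 1.94×12.5×(220−419) = -4820 J.
Q = ΔU + W = 4910 J.

4910 J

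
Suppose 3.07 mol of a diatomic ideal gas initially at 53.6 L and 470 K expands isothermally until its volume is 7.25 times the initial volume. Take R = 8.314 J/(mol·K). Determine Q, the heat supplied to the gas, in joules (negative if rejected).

P₁ = nRT₁/V₁ = 3.07×8.314×470/53.6 = 224 kPa.
Isothermal: T stays 470 K; PV = const ⇒ V₂ = 389 L, P₂ = 30.9 kPa.
ΔU = 0 (ideal gas, T constant).
W = nRT ln(V₂/V₁) = 3.07×8.314×470×ln(7.25) = 23800 J.
Q = ΔU + W = 23800 J.

23800 J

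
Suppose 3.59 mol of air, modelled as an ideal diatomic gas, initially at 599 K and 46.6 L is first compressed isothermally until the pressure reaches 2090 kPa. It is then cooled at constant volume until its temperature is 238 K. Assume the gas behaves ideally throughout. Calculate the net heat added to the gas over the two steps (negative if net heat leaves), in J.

P₁ = nRT₁/V₁ = 3.59×8.314×599/46.6 = 384 kPa.
Step 1 — Isothermal: T stays 599 K; PV = const ⇒ V₂ = 8.55 L, P₂ = 2090 kPa.
ΔU = 0 (ideal gas, T constant).
W = nRT ln(V₂/V₁) = 3.59×8.314×599×ln(0.184) = -30300 J.
Q = ΔU + W = -30300 J.
State after step 1: P = 2090 kPa, V = 8.55 L, T = 599 K.
Step 2 — Isochoric: V stays 8.55 L; P/T = const ⇒ T₂ = 238 K, P₂ = 830 kPa.
W = 0 (no volume change).
ΔU = nCvΔT = 3.59×20.8×(238−599) = -26900 J.
Q = ΔU = -26900 J.
Net over both steps: W = -30300 J, Q = -57200 J, ΔU = -26900 J.

-57200 J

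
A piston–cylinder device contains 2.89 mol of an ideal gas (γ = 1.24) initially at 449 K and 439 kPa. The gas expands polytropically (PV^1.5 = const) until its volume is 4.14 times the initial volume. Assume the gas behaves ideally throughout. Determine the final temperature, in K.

V₁ = nRT₁/P₁ = 2.89×8.314×449/439 = 24.6 L.
Polytropic n=1.5: T₂ = T₁(V₁/V₂)^(n−1) = 449×(0.242)^0.50 = 221 K; P₂ = P₁(V₁/V₂)^n = 52.1 kPa.

221 K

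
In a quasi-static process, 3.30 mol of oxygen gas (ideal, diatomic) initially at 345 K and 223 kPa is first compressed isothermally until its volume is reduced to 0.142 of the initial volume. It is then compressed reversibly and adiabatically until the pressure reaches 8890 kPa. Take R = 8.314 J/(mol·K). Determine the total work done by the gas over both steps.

V₁ = nRT₁/P₁ = 3.30×8.314×345/223 = 42.4 L.
Step 1 — Isothermal: T stays 345 K; PV = const ⇒ V₂ = 6.03 L, P₂ = 1570 kPa.
ΔU = 0 (ideal gas, T constant).
W = nRT ln(V₂/V₁) = 3.30×8.314×345×ln(0.142) = -18500 J.
Q = ΔU + W = -18500 J.
State after step 1: P = 1570 kPa, V = 6.03 L, T = 345 K.
Step 2 — Adiabatic: T₂/T₁ = (P₂/P₁)^((γ−1)/γ) ⇒ T₂ = 345×(5.66)^0.286 = 566 K; V₂ = 1.75 L.
ΔU = nCvΔT = 3.30×20.8×(566−345) = 15200 J.
Q = 0 for an adiabatic process, so W = −ΔU = -15200 J.
Net over both steps: W = -33600 J, Q = -18500 J, ΔU = 15200 J.

-33600 J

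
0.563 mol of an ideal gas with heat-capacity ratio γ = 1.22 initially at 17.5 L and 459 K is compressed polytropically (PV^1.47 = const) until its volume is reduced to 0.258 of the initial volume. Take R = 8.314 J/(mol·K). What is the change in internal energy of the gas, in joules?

P₁ = nRT₁/V₁ = 0.563×8.314×459/17.5 = 123 kPa.
Polytropic n=1.47: T₂ = T₁(V₁/V₂)^(n−1) = 459×(3.88)^0.47 = 868 K; P₂ = P₁(V₁/V₂)^n = 900 kPa.
For an ideal gas ΔU = nCvΔT with Cv = R/(γ−1) = 37.8 J/(mol·K).
ΔU = 0.563×37.8×(868−459) = 8690 J.

8690 J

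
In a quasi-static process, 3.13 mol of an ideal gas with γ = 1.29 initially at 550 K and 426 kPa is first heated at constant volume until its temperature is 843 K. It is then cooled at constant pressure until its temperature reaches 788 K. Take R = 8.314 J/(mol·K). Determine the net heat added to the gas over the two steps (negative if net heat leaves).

V₁ = nRT₁/P₁ = 3.13×8.314×550/426 = 33.6 L.
Step 1 — Isochoric: V stays 33.6 L; P/T = const ⇒ T₂ = 843 K, P₂ = 653 kPa.
W = 0 (no volume change).
ΔU = nCvΔT = 3.13×28.7×(843−550) = 26300 J.
Q = ΔU = 26300 J.
State after step 1: P = 653 kPa, V = 33.6 L, T = 843 K.
Step 2 — Isobaric: P stays 653 kPa; V/T = const ⇒ T₂ = 788 K, V₂ = 31.4 L.
W = PΔV = 653×(31.4−33.6) kPa·L = -1430 J.
ΔU = nCvΔT = 3.13×28.7×(788−843) = -4940 J.
Q = ΔU + W = nCpΔT = -6370 J.
Net over both steps: W = -1430 J, Q = 19900 J, ΔU = 21400 J.

19900 J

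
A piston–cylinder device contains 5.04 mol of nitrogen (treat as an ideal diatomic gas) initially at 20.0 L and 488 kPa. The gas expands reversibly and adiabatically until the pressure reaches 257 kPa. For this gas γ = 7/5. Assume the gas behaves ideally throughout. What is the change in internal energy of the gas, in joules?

T₁ = P₁V₁/(nR) = 488×20.0/(5.04×8.314) = 233 K.
Adiabatic: T₂/T₁ = (P₂/P₁)^((γ−1)/γ) ⇒ T₂ = 233×(0.527)^0.286 = 194 K; V₂ = 31.6 L.
For an ideal gas ΔU = nCvΔT with Cv = (5/2)R = 20.8 J/(mol·K).
ΔU = 5.04×20.8×(194−233) = -4080 J.

-4080 J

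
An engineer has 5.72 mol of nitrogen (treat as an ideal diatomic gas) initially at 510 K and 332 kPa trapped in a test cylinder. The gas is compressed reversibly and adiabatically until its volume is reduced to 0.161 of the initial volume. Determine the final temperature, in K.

1060 K

V₁ = nRT₁/P₁ = 5.72×8.314×510/332 = 73.1 L.
Adiabatic: TV^(γ−1) = const ⇒ T₂ = 510×(6.21)^0.400 = 1060 K; PV^γ = const ⇒ P₂ = 4280 kPa.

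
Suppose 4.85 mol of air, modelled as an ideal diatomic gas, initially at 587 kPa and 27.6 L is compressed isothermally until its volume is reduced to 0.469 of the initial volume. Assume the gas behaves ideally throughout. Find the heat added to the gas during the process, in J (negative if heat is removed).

-12300 J

T₁ = P₁V₁/(nR) = 587×27.6/(4.85×8.314) = 402 K.
Isothermal: T stays 402 K; PV = const ⇒ V₂ = 12.9 L, P₂ = 1250 kPa.
ΔU = 0 (ideal gas, T constant).
W = nRT ln(V₂/V₁) = 4.85×8.314×402×ln(0.469) = -12300 J.
Q = ΔU + W = -12300 J.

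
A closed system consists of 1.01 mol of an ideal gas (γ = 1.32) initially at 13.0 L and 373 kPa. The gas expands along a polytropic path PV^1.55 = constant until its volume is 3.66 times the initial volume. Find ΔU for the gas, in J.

T₁ = P₁V₁/(nR) = 373×13.0/(1.01×8.314) = 577 K.
Polytropic n=1.55: T₂ = T₁(V₁/V₂)^(n−1) = 577×(0.273)^0.55 = 283 K; P₂ = P₁(V₁/V₂)^n = 49.9 kPa.
For an ideal gas ΔU = nCvΔT with Cv = R/(γ−1) = 26.0 J/(mol·K).
ΔU = 1.01×26.0×(283−577) = -7730 J.

-7730 J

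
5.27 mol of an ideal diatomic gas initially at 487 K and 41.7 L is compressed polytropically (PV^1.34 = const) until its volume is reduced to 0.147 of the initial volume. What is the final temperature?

935 K

P₁ = nRT₁/V₁ = 5.27×8.314×487/41.7 = 512 kPa.
Polytropic n=1.34: T₂ = T₁(V₁/V₂)^(n−1) = 487×(6.80)^0.34 = 935 K; P₂ = P₁(V₁/V₂)^n = 6680 kPa.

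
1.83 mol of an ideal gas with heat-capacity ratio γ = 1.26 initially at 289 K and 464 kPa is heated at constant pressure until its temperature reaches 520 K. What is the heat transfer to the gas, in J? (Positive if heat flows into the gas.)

17000 J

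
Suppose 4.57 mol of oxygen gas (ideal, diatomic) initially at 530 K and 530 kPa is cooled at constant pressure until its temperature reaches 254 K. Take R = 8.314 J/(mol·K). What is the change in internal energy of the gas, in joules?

V₁ = nRT₁/P₁ = 4.57×8.314×530/530 = 38.0 L.
Isobaric: P stays 530 kPa; V/T = const ⇒ T₂ = 254 K, V₂ = 18.2 L.
For an ideal gas ΔU = nCvΔT with Cv = (5/2)R = 20.8 J/(mol·K).
ΔU = 4.57×20.8×(254−530) = -26200 J.

-26200 J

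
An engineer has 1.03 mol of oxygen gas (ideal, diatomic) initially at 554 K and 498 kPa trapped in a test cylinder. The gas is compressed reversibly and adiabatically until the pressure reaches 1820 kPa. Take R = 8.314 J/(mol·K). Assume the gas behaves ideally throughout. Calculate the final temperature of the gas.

802 K

V₁ = nRT₁/P₁ = 1.03×8.314×554/498 = 9.53 L.
Adiabatic: T₂/T₁ = (P₂/P₁)^((γ−1)/γ) ⇒ T₂ = 554×(3.65)^0.286 = 802 K; V₂ = 3.77 L.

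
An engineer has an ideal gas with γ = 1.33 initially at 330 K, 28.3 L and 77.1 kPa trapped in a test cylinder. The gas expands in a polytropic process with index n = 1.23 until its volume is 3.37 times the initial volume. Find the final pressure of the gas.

17.3 kPa

Polytropic n=1.23: T₂ = T₁(V₁/V₂)^(n−1) = 330×(0.297)^0.23 = 250 K; P₂ = P₁(V₁/V₂)^n = 17.3 kPa.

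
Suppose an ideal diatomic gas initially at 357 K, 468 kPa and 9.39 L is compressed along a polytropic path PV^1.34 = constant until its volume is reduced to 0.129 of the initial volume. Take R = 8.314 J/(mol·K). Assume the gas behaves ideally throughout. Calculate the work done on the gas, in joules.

13000 J

n = P₁V₁/(RT₁) = 468×9.39/(8.314×357) = 1.48 mol.
Polytropic n=1.34: T₂ = T₁(V₁/V₂)^(n−1) = 357×(7.75)^0.34 = 716 K; P₂ = P₁(V₁/V₂)^n = 7280 kPa.
W = (P₁V₁−P₂V₂)/(n−1) = (468×9.39−7280×1.21)/0.34 = -13000 J.
Work done on the gas = −W_by = 13000 J.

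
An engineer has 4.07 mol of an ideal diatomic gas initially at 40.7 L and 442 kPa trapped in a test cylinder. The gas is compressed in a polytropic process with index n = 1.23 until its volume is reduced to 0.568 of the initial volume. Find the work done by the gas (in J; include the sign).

T₁ = P₁V₁/(nR) = 442×40.7/(4.07×8.314) = 532 K.
Polytropic n=1.23: T₂ = T₁(V₁/V₂)^(n−1) = 532×(1.76)^0.23 = 605 K; P₂ = P₁(V₁/V₂)^n = 886 kPa.
W = (P₁V₁−P₂V₂)/(n−1) = (442×40.7−886×23.1)/0.23 = -10900 J.

-10900 J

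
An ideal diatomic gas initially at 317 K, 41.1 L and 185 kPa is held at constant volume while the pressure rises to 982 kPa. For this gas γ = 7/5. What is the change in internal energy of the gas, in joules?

n = P₁V₁/(RT₁) = 185×41.1/(8.314×317) = 2.88 mol.
Isochoric: V stays 41.1 L; P/T = const ⇒ T₂ = 1680 K, P₂ = 982 kPa.
For an ideal gas ΔU = nCvΔT with Cv = (5/2)R = 20.8 J/(mol·K).
ΔU = 2.88×20.8×(1680−317) = 81900 J.

81900 J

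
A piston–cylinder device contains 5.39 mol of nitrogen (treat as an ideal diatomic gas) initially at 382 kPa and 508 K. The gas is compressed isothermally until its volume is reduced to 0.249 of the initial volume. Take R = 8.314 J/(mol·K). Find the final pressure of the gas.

V₁ = nRT₁/P₁ = 5.39×8.314×508/382 = 59.6 L.
Isothermal: T stays 508 K; PV = const ⇒ V₂ = 14.8 L, P₂ = 1530 kPa.

1530 kPa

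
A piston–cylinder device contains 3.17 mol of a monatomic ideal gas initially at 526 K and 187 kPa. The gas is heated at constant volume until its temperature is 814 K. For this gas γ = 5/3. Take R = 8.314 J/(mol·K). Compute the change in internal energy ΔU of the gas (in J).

11400 J

V₁ = nRT₁/P₁ = 3.17×8.314×526/187 = 74.1 L.
Isochoric: V stays 74.1 L; P/T = const ⇒ T₂ = 814 K, P₂ = 289 kPa.
For an ideal gas ΔU = nCvΔT with Cv = (3/2)R = 12.5 J/(mol·K).
ΔU = 3.17×12.5×(814−526) = 11400 J.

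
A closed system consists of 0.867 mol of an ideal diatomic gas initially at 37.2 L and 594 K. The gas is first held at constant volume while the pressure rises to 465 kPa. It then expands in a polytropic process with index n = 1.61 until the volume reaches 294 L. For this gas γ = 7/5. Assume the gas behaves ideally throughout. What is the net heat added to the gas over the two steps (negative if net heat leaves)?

21900 J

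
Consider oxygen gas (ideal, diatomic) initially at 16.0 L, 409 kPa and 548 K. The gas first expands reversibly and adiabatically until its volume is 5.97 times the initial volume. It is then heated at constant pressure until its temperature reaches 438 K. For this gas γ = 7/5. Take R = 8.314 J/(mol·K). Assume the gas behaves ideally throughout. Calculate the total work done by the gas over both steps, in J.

n = P₁V₁/(RT₁) = 409×16.0/(8.314×548) = 1.44 mol.
Step 1 — Adiabatic: TV^(γ−1) = const ⇒ T₂ = 548×(0.168)^0.400 = 268 K; PV^γ = const ⇒ P₂ = 33.5 kPa.
ΔU = nCvΔT = 1.44×20.8×(268−548) = -8350 J.
Q = 0 for an adiabatic process, so W = −ΔU = 8350 J.
State after step 1: P = 33.5 kPa, V = 95.5 L, T = 268 K.
Step 2 — Isobaric: P stays 33.5 kPa; V/T = const ⇒ T₂ = 438 K, V₂ = 156 L.
W = PΔV = 33.5×(156−95.5) kPa·L = 2030 J.
ΔU = nCvΔT = 1.44×20.8×(438−268) = 5070 J.
Q = ΔU + W = nCpΔT = 7100 J.
Net over both steps: W = 10400 J, Q = 7100 J, ΔU = -3280 J.

10400 J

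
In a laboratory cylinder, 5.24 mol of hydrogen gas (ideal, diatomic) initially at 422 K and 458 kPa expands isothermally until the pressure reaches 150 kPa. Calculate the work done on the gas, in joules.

V₁ = nRT₁/P₁ = 5.24×8.314×422/458 = 40.1 L.
Isothermal: T stays 422 K; PV = const ⇒ V₂ = 123 L, P₂ = 150 kPa.
W = nRT ln(V₂/V₁) = 5.24×8.314×422×ln(3.05) = 20500 J.
Work done on the gas = −W_by = -20500 J.

-20500 J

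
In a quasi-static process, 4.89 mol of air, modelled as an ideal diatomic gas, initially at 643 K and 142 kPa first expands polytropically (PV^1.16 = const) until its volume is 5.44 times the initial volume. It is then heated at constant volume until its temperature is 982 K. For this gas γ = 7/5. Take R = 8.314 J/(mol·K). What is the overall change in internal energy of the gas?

34500 J

V₁ = nRT₁/P₁ = 4.89×8.314×643/142 = 184 L.
Step 1 — Polytropic n=1.16: T₂ = T₁(V₁/V₂)^(n−1) = 643×(0.184)^0.16 = 490 K; P₂ = P₁(V₁/V₂)^n = 19.9 kPa.
W = (P₁V₁−P₂V₂)/(n−1) = (142×184−19.9×1000)/0.16 = 38800 J.
ΔU = nCvΔT = 4.89×20.8×(490−643) = -15500 J.
Q = ΔU + W = 23300 J.
State after step 1: P = 19.9 kPa, V = 1000 L, T = 490 K.
Step 2 — Isochoric: V stays 1000 L; P/T = const ⇒ T₂ = 982 K, P₂ = 39.9 kPa.
W = 0 (no volume change).
ΔU = nCvΔT = 4.89×20.8×(982−490) = 50000 J.
Q = ΔU = 50000 J.
Net over both steps: W = 38800 J, Q = 73200 J, ΔU = 34500 J.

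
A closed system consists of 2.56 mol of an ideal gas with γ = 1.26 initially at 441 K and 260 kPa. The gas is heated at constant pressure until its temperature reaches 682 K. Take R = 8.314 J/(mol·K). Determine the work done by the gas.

5130 J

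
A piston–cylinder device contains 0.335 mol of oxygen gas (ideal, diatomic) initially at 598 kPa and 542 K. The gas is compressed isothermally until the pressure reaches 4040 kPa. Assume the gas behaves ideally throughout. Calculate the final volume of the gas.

V₁ = nRT₁/P₁ = 0.335×8.314×542/598 = 2.52 L.
Isothermal: T stays 542 K; PV = const ⇒ V₂ = 0.374 L, P₂ = 4040 kPa.

0.374 L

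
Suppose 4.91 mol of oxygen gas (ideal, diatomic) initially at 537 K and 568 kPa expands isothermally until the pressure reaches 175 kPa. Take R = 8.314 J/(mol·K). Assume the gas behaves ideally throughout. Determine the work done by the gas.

V₁ = nRT₁/P₁ = 4.91×8.314×537/568 = 38.6 L.
Isothermal: T stays 537 K; PV = const ⇒ V₂ = 125 L, P₂ = 175 kPa.
W = nRT ln(V₂/V₁) = 4.91×8.314×537×ln(3.25) = 25800 J.

25800 J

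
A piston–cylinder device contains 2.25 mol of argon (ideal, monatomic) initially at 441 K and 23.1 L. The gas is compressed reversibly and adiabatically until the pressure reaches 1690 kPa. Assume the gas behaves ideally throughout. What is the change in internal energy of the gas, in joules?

10700 J

P₁ = nRT₁/V₁ = 2.25×8.314×441/23.1 = 357 kPa.
Adiabatic: T₂/T₁ = (P₂/P₁)^((γ−1)/γ) ⇒ T₂ = 441×(4.73)^0.400 = 821 K; V₂ = 9.09 L.
For an ideal gas ΔU = nCvΔT with Cv = (3/2)R = 12.5 J/(mol·K).
ΔU = 2.25×12.5×(821−441) = 10700 J.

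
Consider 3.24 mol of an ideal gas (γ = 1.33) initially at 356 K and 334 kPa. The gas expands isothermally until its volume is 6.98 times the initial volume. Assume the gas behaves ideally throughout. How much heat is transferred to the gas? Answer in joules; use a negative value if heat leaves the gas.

V₁ = nRT₁/P₁ = 3.24×8.314×356/334 = 28.7 L.
Isothermal: T stays 356 K; PV = const ⇒ V₂ = 200 L, P₂ = 47.9 kPa.
ΔU = 0 (ideal gas, T constant).
W = nRT ln(V₂/V₁) = 3.24×8.314×356×ln(6.98) = 18600 J.
Q = ΔU + W = 18600 J.

18600 J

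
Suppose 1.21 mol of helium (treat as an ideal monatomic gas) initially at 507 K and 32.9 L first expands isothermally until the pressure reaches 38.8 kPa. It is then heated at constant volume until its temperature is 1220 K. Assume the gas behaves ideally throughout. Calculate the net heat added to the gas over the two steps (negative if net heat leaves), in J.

17800 J

P₁ = nRT₁/V₁ = 1.21×8.314×507/32.9 = 155 kPa.
Step 1 — Isothermal: T stays 507 K; PV = const ⇒ V₂ = 131 L, P₂ = 38.8 kPa.
ΔU = 0 (ideal gas, T constant).
W = nRT ln(V₂/V₁) = 1.21×8.314×507×ln(4.00) = 7060 J.
Q = ΔU + W = 7060 J.
State after step 1: P = 38.8 kPa, V = 131 L, T = 507 K.
Step 2 — Isochoric: V stays 131 L; P/T = const ⇒ T₂ = 1220 K, P₂ = 93.4 kPa.
W = 0 (no volume change).
ΔU = nCvΔT = 1.21×12.5×(1220−507) = 10800 J.
Q = ΔU = 10800 J.
Net over both steps: W = 7060 J, Q = 17800 J, ΔU = 10800 J.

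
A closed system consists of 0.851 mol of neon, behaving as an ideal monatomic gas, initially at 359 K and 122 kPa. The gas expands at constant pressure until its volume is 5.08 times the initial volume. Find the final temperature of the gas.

V₁ = nRT₁/P₁ = 0.851×8.314×359/122 = 20.8 L.
Isobaric: P stays 122 kPa; V/T = const ⇒ T₂ = 1820 K, V₂ = 106 L.

1820 K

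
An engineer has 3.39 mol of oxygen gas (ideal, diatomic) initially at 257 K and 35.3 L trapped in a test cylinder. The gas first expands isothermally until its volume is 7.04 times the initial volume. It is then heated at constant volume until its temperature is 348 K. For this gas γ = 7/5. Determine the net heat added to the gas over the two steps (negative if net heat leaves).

P₁ = nRT₁/V₁ = 3.39×8.314×257/35.3 = 205 kPa.
Step 1 — Isothermal: T stays 257 K; PV = const ⇒ V₂ = 249 L, P₂ = 29.1 kPa.
ΔU = 0 (ideal gas, T constant).
W = nRT ln(V₂/V₁) = 3.39×8.314×257×ln(7.04) = 14100 J.
Q = ΔU + W = 14100 J.
State after step 1: P = 29.1 kPa, V = 249 L, T = 257 K.
Step 2 — Isochoric: V stays 249 L; P/T = const ⇒ T₂ = 348 K, P₂ = 39.5 kPa.
W = 0 (no volume change).
ΔU = nCvΔT = 3.39×20.8×(348−257) = 6410 J.
Q = ΔU = 6410 J.
Net over both steps: W = 14100 J, Q = 20500 J, ΔU = 6410 J.

20500 J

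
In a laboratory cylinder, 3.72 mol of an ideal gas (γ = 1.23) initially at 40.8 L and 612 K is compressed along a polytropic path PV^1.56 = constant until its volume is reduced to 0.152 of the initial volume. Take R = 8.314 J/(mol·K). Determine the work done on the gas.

63300 J

P₁ = nRT₁/V₁ = 3.72×8.314×612/40.8 = 464 kPa.
Polytropic n=1.56: T₂ = T₁(V₁/V₂)^(n−1) = 612×(6.58)^0.56 = 1760 K; P₂ = P₁(V₁/V₂)^n = 8770 kPa.
W = (P₁V₁−P₂V₂)/(n−1) = (464×40.8−8770×6.20)/0.56 = -63300 J.
Work done on the gas = −W_by = 63300 J.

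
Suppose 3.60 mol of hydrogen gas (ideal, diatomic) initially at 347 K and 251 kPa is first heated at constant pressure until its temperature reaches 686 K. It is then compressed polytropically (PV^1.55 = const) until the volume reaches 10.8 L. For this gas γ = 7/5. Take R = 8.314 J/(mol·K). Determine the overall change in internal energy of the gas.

130000 J

V₁ = nRT₁/P₁ = 3.60×8.314×347/251 = 41.4 L.
Step 1 — Isobaric: P stays 251 kPa; V/T = const ⇒ T₂ = 686 K, V₂ = 81.8 L.
W = PΔV = 251×(81.8−41.4) kPa·L = 10100 J.
ΔU = nCvΔT = 3.60×20.8×(686−347) = 25400 J.
Q = ΔU + W = nCpΔT = 35500 J.
State after step 1: P = 251 kPa, V = 81.8 L, T = 686 K.
Step 2 — Polytropic n=1.55: T₂ = T₁(V₁/V₂)^(n−1) = 686×(7.57)^0.55 = 2090 K; P₂ = P₁(V₁/V₂)^n = 5790 kPa.
W = (P₁V₁−P₂V₂)/(n−1) = (251×81.8−5790×10.8)/0.55 = -76400 J.
ΔU = nCvΔT = 3.60×20.8×(2090−686) = 105000 J.
Q = ΔU + W = 28600 J.
Net over both steps: W = -66200 J, Q = 64100 J, ΔU = 130000 J.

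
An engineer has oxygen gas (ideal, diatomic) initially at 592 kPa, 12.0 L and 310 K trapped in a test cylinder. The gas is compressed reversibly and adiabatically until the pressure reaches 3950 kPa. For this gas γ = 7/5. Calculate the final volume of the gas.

3.09 L

Adiabatic: T₂/T₁ = (P₂/P₁)^((γ−1)/γ) ⇒ T₂ = 310×(6.67)^0.286 = 533 K; V₂ = 3.09 L.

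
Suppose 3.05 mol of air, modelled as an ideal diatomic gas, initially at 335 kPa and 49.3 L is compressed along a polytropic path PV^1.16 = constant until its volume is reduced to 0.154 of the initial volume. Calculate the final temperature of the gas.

879 K

T₁ = P₁V₁/(nR) = 335×49.3/(3.05×8.314) = 651 K.
Polytropic n=1.16: T₂ = T₁(V₁/V₂)^(n−1) = 651×(6.49)^0.16 = 879 K; P₂ = P₁(V₁/V₂)^n = 2930 kPa.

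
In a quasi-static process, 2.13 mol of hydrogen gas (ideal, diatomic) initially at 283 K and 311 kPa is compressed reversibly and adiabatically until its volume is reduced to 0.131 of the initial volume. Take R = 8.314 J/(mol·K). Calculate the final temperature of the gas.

638 K

V₁ = nRT₁/P₁ = 2.13×8.314×283/311 = 16.1 L.
Adiabatic: TV^(γ−1) = const ⇒ T₂ = 283×(7.63)^0.400 = 638 K; PV^γ = const ⇒ P₂ = 5350 kPa.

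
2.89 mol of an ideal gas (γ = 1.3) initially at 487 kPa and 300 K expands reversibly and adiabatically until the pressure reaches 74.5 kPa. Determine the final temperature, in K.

195 K

V₁ = nRT₁/P₁ = 2.89×8.314×300/487 = 14.8 L.
Adiabatic: T₂/T₁ = (P₂/P₁)^((γ−1)/γ) ⇒ T₂ = 300×(0.153)^0.231 = 195 K; V₂ = 62.7 L.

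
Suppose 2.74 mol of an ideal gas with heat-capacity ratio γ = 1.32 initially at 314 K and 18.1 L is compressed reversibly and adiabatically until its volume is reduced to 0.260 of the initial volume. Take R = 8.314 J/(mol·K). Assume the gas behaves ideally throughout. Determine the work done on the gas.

12000 J

P₁ = nRT₁/V₁ = 2.74×8.314×314/18.1 = 395 kPa.
Adiabatic: TV^(γ−1) = const ⇒ T₂ = 314×(3.85)^0.320 = 483 K; PV^γ = const ⇒ P₂ = 2340 kPa.
ΔU = nCvΔT = 2.74×26.0×(483−314) = 12000 J.
Q = 0 for an adiabatic process, so W = −ΔU = -12000 J.
Work done on the gas = −W_by = 12000 J.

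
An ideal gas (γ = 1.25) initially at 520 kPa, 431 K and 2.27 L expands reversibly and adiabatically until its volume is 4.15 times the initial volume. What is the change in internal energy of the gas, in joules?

n = P₁V₁/(RT₁) = 520×2.27/(8.314×431) = 0.329 mol.
Adiabatic: TV^(γ−1) = const ⇒ T₂ = 431×(0.241)^0.250 = 302 K; PV^γ = const ⇒ P₂ = 87.8 kPa.
For an ideal gas ΔU = nCvΔT with Cv = R/(γ−1) = 33.3 J/(mol·K).
ΔU = 0.329×33.3×(302−431) = -1410 J.

-1410 J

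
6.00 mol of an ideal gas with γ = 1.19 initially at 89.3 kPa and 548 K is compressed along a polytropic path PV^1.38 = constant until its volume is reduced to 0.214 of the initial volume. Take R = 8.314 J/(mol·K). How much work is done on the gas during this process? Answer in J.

57300 J

V₁ = nRT₁/P₁ = 6.00×8.314×548/89.3 = 306 L.
Polytropic n=1.38: T₂ = T₁(V₁/V₂)^(n−1) = 548×(4.67)^0.38 = 985 K; P₂ = P₁(V₁/V₂)^n = 750 kPa.
W = (P₁V₁−P₂V₂)/(n−1) = (89.3×306−750×65.5)/0.38 = -57300 J.
Work done on the gas = −W_by = 57300 J.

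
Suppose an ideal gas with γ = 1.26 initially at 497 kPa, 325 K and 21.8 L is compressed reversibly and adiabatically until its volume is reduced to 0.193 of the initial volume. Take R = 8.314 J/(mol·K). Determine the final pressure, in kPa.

3950 kPa

Adiabatic: TV^(γ−1) = const ⇒ T₂ = 325×(5.18)^0.260 = 498 K; PV^γ = const ⇒ P₂ = 3950 kPa.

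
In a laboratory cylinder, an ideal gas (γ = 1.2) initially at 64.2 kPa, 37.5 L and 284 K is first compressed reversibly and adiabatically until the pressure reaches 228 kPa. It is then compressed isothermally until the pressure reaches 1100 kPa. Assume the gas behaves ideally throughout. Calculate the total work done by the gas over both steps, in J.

n = P₁V₁/(RT₁) = 64.2×37.5/(8.314×284) = 1.02 mol.
Step 1 — Adiabatic: T₂/T₁ = (P₂/P₁)^((γ−1)/γ) ⇒ T₂ = 284×(3.55)^0.167 = 351 K; V₂ = 13.0 L.
ΔU = nCvΔT = 1.02×41.6×(351−284) = 2830 J.
Q = 0 for an adiabatic process, so W = −ΔU = -2830 J.
State after step 1: P = 228 kPa, V = 13.0 L, T = 351 K.
Step 2 — Isothermal: T stays 351 K; PV = const ⇒ V₂ = 2.70 L, P₂ = 1100 kPa.
ΔU = 0 (ideal gas, T constant).
W = nRT ln(V₂/V₁) = 1.02×8.314×351×ln(0.207) = -4680 J.
Q = ΔU + W = -4680 J.
Net over both steps: W = -7510 J, Q = -4680 J, ΔU = 2830 J.

-7510 J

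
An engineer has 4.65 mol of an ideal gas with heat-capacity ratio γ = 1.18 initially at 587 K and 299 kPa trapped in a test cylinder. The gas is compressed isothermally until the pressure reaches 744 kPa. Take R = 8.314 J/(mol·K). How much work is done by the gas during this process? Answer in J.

-20700 J

V₁ = nRT₁/P₁ = 4.65×8.314×587/299 = 75.9 L.
Isothermal: T stays 587 K; PV = const ⇒ V₂ = 30.5 L, P₂ = 744 kPa.
W = nRT ln(V₂/V₁) = 4.65×8.314×587×ln(0.402) = -20700 J.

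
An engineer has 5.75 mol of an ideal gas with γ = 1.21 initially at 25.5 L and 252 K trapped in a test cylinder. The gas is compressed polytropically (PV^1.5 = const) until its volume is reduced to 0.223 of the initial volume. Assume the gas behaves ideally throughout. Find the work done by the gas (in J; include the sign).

-26900 J

P₁ = nRT₁/V₁ = 5.75×8.314×252/25.5 = 472 kPa.
Polytropic n=1.5: T₂ = T₁(V₁/V₂)^(n−1) = 252×(4.48)^0.50 = 534 K; P₂ = P₁(V₁/V₂)^n = 4490 kPa.
W = (P₁V₁−P₂V₂)/(n−1) = (472×25.5−4490×5.69)/0.50 = -26900 J.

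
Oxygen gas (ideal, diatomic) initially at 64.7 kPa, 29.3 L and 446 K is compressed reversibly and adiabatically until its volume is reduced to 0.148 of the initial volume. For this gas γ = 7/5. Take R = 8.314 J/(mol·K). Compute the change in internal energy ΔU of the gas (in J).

n = P₁V₁/(RT₁) = 64.7×29.3/(8.314×446) = 0.511 mol.
Adiabatic: TV^(γ−1) = const ⇒ T₂ = 446×(6.76)^0.400 = 958 K; PV^γ = const ⇒ P₂ = 939 kPa.
For an ideal gas ΔU = nCvΔT with Cv = (5/2)R = 20.8 J/(mol·K).
ΔU = 0.511×20.8×(958−446) = 5440 J.

5440 J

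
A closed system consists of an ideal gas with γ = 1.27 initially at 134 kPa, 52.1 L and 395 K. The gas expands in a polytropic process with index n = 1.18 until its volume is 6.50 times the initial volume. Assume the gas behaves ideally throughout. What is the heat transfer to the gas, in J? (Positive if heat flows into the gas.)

3700 J

n = P₁V₁/(RT₁) = 134×52.1/(8.314×395) = 2.13 mol.
Polytropic n=1.18: T₂ = T₁(V₁/V₂)^(n−1) = 395×(0.154)^0.18 = 282 K; P₂ = P₁(V₁/V₂)^n = 14.7 kPa.
W = (P₁V₁−P₂V₂)/(n−1) = (134×52.1−14.7×339)/0.18 = 11100 J.
ΔU = nCvΔT = 2.13×30.8×(282−395) = -7400 J.
Q = ΔU + W = 3700 J.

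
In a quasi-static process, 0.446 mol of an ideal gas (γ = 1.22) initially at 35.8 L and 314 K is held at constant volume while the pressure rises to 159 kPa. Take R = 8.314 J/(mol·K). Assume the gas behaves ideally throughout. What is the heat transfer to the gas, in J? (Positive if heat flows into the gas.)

20600 J

P₁ = nRT₁/V₁ = 0.446×8.314×314/35.8 = 32.5 kPa.
Isochoric: V stays 35.8 L; P/T = const ⇒ T₂ = 1540 K, P₂ = 159 kPa.
W = 0 (no volume change).
ΔU = nCvΔT = 0.446×37.8×(1540−314) = 20600 J.
Q = ΔU = 20600 J.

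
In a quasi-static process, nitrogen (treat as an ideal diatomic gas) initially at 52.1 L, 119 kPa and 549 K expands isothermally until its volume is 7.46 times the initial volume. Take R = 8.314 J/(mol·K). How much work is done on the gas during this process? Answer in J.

-12500 J

n = P₁V₁/(RT₁) = 119×52.1/(8.314×549) = 1.36 mol.
Isothermal: T stays 549 K; PV = const ⇒ V₂ = 389 L, P₂ = 16.0 kPa.
W = nRT ln(V₂/V₁) = 1.36×8.314×549×ln(7.46) = 12500 J.
Work done on the gas = −W_by = -12500 J.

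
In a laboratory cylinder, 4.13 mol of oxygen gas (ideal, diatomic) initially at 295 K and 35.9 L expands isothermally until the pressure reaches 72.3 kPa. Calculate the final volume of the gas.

140 L

P₁ = nRT₁/V₁ = 4.13×8.314×295/35.9 = 282 kPa.
Isothermal: T stays 295 K; PV = const ⇒ V₂ = 140 L, P₂ = 72.3 kPa.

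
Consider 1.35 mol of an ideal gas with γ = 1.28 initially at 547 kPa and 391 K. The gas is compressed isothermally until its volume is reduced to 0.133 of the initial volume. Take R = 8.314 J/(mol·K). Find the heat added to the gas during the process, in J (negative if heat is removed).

-8850 J

V₁ = nRT₁/P₁ = 1.35×8.314×391/547 = 8.02 L.
Isothermal: T stays 391 K; PV = const ⇒ V₂ = 1.07 L, P₂ = 4110 kPa.
ΔU = 0 (ideal gas, T constant).
W = nRT ln(V₂/V₁) = 1.35×8.314×391×ln(0.133) = -8850 J.
Q = ΔU + W = -8850 J.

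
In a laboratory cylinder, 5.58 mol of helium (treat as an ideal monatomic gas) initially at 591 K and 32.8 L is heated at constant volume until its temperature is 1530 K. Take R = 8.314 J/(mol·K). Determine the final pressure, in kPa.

2160 kPa

P₁ = nRT₁/V₁ = 5.58×8.314×591/32.8 = 836 kPa.
Isochoric: V stays 32.8 L; P/T = const ⇒ T₂ = 1530 K, P₂ = 2160 kPa.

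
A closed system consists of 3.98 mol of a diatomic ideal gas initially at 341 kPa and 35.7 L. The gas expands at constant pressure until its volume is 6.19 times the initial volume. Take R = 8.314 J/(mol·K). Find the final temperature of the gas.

T₁ = P₁V₁/(nR) = 341×35.7/(3.98×8.314) = 368 K.
Isobaric: P stays 341 kPa; V/T = const ⇒ T₂ = 2280 K, V₂ = 221 L.

2280 K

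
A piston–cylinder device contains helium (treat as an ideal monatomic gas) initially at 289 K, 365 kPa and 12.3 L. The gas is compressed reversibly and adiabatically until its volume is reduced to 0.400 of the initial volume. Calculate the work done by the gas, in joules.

n = P₁V₁/(RT₁) = 365×12.3/(8.314×289) = 1.87 mol.
Adiabatic: TV^(γ−1) = const ⇒ T₂ = 289×(2.50)^0.667 = 532 K; PV^γ = const ⇒ P₂ = 1680 kPa.
ΔU = nCvΔT = 1.87×12.5×(532−289) = 5670 J.
Q = 0 for an adiabatic process, so W = −ΔU = -5670 J.

-5670 J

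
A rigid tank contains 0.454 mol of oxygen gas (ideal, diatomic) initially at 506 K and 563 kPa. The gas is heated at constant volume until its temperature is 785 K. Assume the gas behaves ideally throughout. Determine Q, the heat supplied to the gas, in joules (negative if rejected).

2630 J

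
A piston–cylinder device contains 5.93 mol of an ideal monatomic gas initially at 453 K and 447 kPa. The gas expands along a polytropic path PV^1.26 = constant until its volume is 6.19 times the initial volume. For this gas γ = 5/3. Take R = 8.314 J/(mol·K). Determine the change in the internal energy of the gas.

-12600 J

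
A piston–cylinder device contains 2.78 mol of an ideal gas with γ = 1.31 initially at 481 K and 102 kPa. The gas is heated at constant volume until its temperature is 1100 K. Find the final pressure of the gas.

V₁ = nRT₁/P₁ = 2.78×8.314×481/102 = 109 L.
Isochoric: V stays 109 L; P/T = const ⇒ T₂ = 1100 K, P₂ = 233 kPa.

233 kPa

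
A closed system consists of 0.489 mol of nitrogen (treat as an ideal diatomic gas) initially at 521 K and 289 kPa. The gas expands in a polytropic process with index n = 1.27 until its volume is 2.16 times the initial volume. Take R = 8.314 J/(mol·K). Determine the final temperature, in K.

423 K

V₁ = nRT₁/P₁ = 0.489×8.314×521/289 = 7.33 L.
Polytropic n=1.27: T₂ = T₁(V₁/V₂)^(n−1) = 521×(0.463)^0.27 = 423 K; P₂ = P₁(V₁/V₂)^n = 109 kPa.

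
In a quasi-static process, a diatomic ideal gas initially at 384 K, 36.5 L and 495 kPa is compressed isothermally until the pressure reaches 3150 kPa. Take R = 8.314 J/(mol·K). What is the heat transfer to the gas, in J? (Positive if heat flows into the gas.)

-33400 J

n = P₁V₁/(RT₁) = 495×36.5/(8.314×384) = 5.66 mol.
Isothermal: T stays 384 K; PV = const ⇒ V₂ = 5.74 L, P₂ = 3150 kPa.
ΔU = 0 (ideal gas, T constant).
W = nRT ln(V₂/V₁) = 5.66×8.314×384×ln(0.157) = -33400 J.
Q = ΔU + W = -33400 J.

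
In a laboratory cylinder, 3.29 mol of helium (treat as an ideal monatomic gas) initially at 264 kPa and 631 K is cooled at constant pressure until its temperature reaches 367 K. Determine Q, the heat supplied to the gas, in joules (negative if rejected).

-18100 J

V₁ = nRT₁/P₁ = 3.29×8.314×631/264 = 65.4 L.
Isobaric: P stays 264 kPa; V/T = const ⇒ T₂ = 367 K, V₂ = 38.0 L.
W = PΔV = 264×(38.0−65.4) kPa·L = -7220 J.
ΔU = nCvΔT = 3.29×12.5×(367−631) = -10800 J.
Q = ΔU + W = nCpΔT = -18100 J.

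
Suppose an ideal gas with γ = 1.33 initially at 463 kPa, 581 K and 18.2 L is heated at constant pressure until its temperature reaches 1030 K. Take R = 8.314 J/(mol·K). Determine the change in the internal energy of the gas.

n = P₁V₁/(RT₁) = 463×18.2/(8.314×581) = 1.74 mol.
Isobaric: P stays 463 kPa; V/T = const ⇒ T₂ = 1030 K, V₂ = 32.3 L.
For an ideal gas ΔU = nCvΔT with Cv = R/(γ−1) = 25.2 J/(mol·K).
ΔU = 1.74×25.2×(1030−581) = 19700 J.

19700 J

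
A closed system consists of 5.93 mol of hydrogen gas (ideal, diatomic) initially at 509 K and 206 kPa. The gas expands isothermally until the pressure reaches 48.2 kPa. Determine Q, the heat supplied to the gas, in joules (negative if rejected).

36500 J

V₁ = nRT₁/P₁ = 5.93×8.314×509/206 = 122 L.
Isothermal: T stays 509 K; PV = const ⇒ V₂ = 521 L, P₂ = 48.2 kPa.
ΔU = 0 (ideal gas, T constant).
W = nRT ln(V₂/V₁) = 5.93×8.314×509×ln(4.27) = 36500 J.
Q = ΔU + W = 36500 J.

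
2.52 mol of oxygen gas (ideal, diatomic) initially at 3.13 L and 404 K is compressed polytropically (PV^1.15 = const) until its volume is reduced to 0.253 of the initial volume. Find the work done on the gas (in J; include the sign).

12900 J

P₁ = nRT₁/V₁ = 2.52×8.314×404/3.13 = 2700 kPa.
Polytropic n=1.15: T₂ = T₁(V₁/V₂)^(n−1) = 404×(3.95)^0.15 = 496 K; P₂ = P₁(V₁/V₂)^n = 13100 kPa.
W = (P₁V₁−P₂V₂)/(n−1) = (2700×3.13−13100×0.792)/0.15 = -12900 J.
Work done on the gas = −W_by = 12900 J.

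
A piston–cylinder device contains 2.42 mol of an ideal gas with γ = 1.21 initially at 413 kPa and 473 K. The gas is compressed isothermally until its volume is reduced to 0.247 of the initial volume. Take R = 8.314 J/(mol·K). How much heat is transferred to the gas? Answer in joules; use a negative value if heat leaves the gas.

-13300 J

V₁ = nRT₁/P₁ = 2.42×8.314×473/413 = 23.0 L.
Isothermal: T stays 473 K; PV = const ⇒ V₂ = 5.69 L, P₂ = 1670 kPa.
ΔU = 0 (ideal gas, T constant).
W = nRT ln(V₂/V₁) = 2.42×8.314×473×ln(0.247) = -13300 J.
Q = ΔU + W = -13300 J.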